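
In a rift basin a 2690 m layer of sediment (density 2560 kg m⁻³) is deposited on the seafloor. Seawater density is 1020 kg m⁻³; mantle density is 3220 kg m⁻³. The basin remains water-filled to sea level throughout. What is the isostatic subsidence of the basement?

Submarine loading: the sediment displaces seawater, and the subsidence is in turn flooded, so s (ρ_m − ρ_w) = t (ρ_sed − ρ_w).
s = 2690 m × (2560 − 1020) / (3220 − 1020) = 1880 m.

1880 m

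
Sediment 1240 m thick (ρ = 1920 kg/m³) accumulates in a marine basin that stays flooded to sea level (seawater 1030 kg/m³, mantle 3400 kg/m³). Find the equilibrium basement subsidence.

466 m

Submarine loading: the sediment displaces seawater, and the subsidence is in turn flooded, so s (ρ_m − ρ_w) = t (ρ_sed − ρ_w).
s = 1240 m × (1920 − 1030) / (3400 − 1030) = 466 m.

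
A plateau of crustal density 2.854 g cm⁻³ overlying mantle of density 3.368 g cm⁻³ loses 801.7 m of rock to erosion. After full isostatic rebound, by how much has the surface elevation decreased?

122 m

Rebound u = e ρ_c/ρ_m = 801.7 m × 2.854/3.368 = 679.4 m.
Net surface drop = e − u = 801.7 m − 679.4 m = e (ρ_m − ρ_c)/ρ_m = 122 m.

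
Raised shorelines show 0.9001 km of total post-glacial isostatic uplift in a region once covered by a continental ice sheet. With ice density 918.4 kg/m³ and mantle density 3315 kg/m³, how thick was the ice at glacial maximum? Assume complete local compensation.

u = t ρ_ice/ρ_m → t = u ρ_m/ρ_ice = 0.9001 km × 3315/918.4 = 3.25 km.

3.25 km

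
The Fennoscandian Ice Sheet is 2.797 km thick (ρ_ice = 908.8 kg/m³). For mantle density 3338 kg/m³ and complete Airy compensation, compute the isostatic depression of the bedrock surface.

0.762 km

In Airy isostatic equilibrium: the ice load ρ_ice t is balanced by mantle displaced below, ρ_m s.
s = t ρ_ice / ρ_m = 2.797 km × 908.8/3338 = 0.762 km.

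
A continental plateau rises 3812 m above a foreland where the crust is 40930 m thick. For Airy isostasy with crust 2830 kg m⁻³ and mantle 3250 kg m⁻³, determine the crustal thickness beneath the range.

70400 m

Root depth r = h ρ_c / (ρ_m − ρ_c) = 3812 m × 2830 / 420 = 25690 m.
Total thickness = T + h + r = 40930 m + 3812 m + 25690 m = 70400 m.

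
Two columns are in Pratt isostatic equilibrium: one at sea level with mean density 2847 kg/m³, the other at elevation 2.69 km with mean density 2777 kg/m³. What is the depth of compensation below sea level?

107 km

ρ_ref D = ρ (D + h) → D (ρ_ref − ρ) = ρ h.
D = ρ h/(ρ_ref − ρ) = 2777 × 2.69 km/(2847 − 2777) = 107 km.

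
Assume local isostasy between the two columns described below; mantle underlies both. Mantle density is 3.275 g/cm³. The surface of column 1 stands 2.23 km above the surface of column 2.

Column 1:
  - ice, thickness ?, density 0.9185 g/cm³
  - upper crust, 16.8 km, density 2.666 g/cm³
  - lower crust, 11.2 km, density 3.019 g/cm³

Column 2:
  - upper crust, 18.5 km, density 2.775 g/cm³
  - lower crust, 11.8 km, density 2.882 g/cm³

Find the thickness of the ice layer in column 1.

3.43 km

Take the compensation level at the base of the deeper column (depth z_c below the surface of column 1) and equate Σ ρ_i t_i down to z_c; mantle fills any gap and the z_c terms cancel.
Column 1: x×0.9185 + 16.8×2.666 + 11.2×3.019 + (z_c − 28 − x)×3.275
Column 2: 2.23×0 + 18.5×2.775 + 11.8×2.882 + (z_c − 2.23 − 30.3)×3.275
The z_c×3.275 term appears on both sides and cancels. Collect the known terms of each column as K = Σ(ρt)_known − 3.275 × (depth of known layers): K_1 = 78.6016 − 3.275×28 = −13.0984; K_2 = 85.3451 − 3.275×(2.23 + 30.3) = −21.19065.
Balance: K_1 − x×(3.275 − 0.9185) = K_2, so x = (K_1 − K_2)/(3.275 − 0.9185) = 8.09225/2.3565 = 3.43 km.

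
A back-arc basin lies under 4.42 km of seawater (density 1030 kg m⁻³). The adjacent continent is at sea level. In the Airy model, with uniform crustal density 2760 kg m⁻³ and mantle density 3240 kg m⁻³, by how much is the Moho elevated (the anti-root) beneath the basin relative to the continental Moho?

15.9 km

Isostatic balance requires: replacing crust with seawater at the top is compensated by replacing crust with mantle at the base: d (ρ_c − ρ_w) = a (ρ_m − ρ_c).
a = d (ρ_c − ρ_w)/(ρ_m − ρ_c) = 4.42 km × 1730/480 = 15.9 km.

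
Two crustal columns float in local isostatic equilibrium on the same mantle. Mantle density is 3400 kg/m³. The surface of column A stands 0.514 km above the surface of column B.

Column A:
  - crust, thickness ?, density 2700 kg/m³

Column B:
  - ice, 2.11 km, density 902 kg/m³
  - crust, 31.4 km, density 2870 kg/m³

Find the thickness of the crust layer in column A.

Take the compensation level at the base of the deeper column (depth z_c below the surface of column A) and equate Σ ρ_i t_i down to z_c; mantle fills any gap and the z_c terms cancel.
Column A: x×2700 + (z_c − 0 − x)×3400
Column B: 0.514×0 + 2.11×902 + 31.4×2870 + (z_c − 0.514 − 33.51)×3400
The z_c×3400 term appears on both sides and cancels. Collect the known terms of each column as K = Σ(ρt)_known − 3400 × (depth of known layers): K_A = 0 − 3400×0 = 0; K_B = 92021.22 − 3400×(0.514 + 33.51) = −23660.38.
Balance: K_A − x×(3400 − 2700) = K_B, so x = (K_A − K_B)/(3400 − 2700) = 23660.4/700 = 33.8 km.

33.8 km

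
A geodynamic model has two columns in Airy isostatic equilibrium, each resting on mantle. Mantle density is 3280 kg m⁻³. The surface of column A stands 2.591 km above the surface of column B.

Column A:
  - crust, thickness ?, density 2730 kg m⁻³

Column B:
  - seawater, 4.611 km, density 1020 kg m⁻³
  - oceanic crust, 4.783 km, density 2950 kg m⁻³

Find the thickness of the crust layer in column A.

Take the compensation level at the base of the deeper column (depth z_c below the surface of column A) and equate Σ ρ_i t_i down to z_c; mantle fills any gap and the z_c terms cancel.
Column A: x×2730 + (z_c − 0 − x)×3280
Column B: 2.591×0 + 4.611×1020 + 4.783×2950 + (z_c − 2.591 − 9.394)×3280
The z_c×3280 term appears on both sides and cancels. Collect the known terms of each column as K = Σ(ρt)_known − 3280 × (depth of known layers): K_A = 0 − 3280×0 = 0; K_B = 18813.07 − 3280×(2.591 + 9.394) = −20497.73.
Balance: K_A − x×(3280 − 2730) = K_B, so x = (K_A − K_B)/(3280 − 2730) = 20497.7/550 = 37.3 km.

37.3 km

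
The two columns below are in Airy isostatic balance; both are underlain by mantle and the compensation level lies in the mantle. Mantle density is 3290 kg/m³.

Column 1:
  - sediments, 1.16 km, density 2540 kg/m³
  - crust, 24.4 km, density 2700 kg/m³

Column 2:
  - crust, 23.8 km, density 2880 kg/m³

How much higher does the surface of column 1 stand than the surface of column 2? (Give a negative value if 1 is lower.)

1.67 km

For any compensation level in the mantle, the mantle terms cancel and isostasy reduces to e = (Σt_1 − Σt_2) − (Σ(ρt)_1 − Σ(ρt)_2) / ρ_m.
Σt_1 = 25.56 km; Σt_2 = 23.8 km; Σ(ρt)_1 = 68826.4; Σ(ρt)_2 = 68544 (in km·kg/m³).
e = (25.56 − 23.8) − (68826.4 − 68544) / 3290 = 1.67 km.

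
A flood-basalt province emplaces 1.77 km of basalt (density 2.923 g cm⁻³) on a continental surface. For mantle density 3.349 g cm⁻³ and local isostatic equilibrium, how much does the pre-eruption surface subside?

Subaerial loading: s = t ρ_load / ρ_m.
s = 1.77 km × 2.923/3.349 = 1.54 km.

1.54 km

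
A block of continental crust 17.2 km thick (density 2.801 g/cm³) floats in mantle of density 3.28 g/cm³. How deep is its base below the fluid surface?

14.7 km

Draft d = t ρ_obj/ρ_fluid = 17.2 km × 2.801/3.28 = 14.7 km.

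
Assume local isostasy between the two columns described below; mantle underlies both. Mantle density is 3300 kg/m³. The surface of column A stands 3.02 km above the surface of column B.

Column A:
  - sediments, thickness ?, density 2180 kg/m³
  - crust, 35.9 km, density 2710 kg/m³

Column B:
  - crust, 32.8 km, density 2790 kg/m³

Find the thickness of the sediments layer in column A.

Take the compensation level at the base of the deeper column (depth z_c below the surface of column A) and equate Σ ρ_i t_i down to z_c; mantle fills any gap and the z_c terms cancel.
Column A: x×2180 + 35.9×2710 + (z_c − 35.9 − x)×3300
Column B: 3.02×0 + 32.8×2790 + (z_c − 3.02 − 32.8)×3300
The z_c×3300 term appears on both sides and cancels. Collect the known terms of each column as K = Σ(ρt)_known − 3300 × (depth of known layers): K_A = 97289 − 3300×35.9 = −21181; K_B = 91512 − 3300×(3.02 + 32.8) = −26694.
Balance: K_A − x×(3300 − 2180) = K_B, so x = (K_A − K_B)/(3300 − 2180) = 5513/1120 = 4.92 km.

4.92 km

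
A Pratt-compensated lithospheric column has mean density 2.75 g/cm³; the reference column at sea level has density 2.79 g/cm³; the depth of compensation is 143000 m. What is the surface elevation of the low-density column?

ρ_ref D = ρ (D + h) → h = D (ρ_ref − ρ)/ρ.
h = 143000 m × (2.79 − 2.75)/2.75 = 2080 m.

2080 m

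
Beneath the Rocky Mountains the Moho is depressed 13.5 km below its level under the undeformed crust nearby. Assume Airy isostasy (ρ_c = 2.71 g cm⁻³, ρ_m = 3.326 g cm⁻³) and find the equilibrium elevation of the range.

3.07 km

By Archimedes' principle applied to the lithosphere: ρ_c h = (ρ_m − ρ_c) r.
h = r (ρ_m − ρ_c) / ρ_c = 13.5 km × (3.326 − 2.71) / 2.71 = 3.07 km.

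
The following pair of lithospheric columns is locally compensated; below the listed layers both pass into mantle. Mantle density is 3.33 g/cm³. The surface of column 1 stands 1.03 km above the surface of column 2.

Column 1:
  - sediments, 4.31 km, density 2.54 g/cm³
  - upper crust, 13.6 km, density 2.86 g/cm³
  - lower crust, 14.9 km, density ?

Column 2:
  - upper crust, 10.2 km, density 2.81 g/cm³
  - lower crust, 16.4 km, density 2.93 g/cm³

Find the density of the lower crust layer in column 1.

2.96 g/cm³

Take the compensation level at the base of the deeper column (depth z_c below the surface of column 1) and equate Σ ρ_i t_i down to z_c; mantle fills any gap and the z_c terms cancel.
Column 1: 4.31×2.54 + 13.6×2.86 + 14.9×ρ + (z_c − 32.81)×3.33
Column 2: 1.03×0 + 10.2×2.81 + 16.4×2.93 + (z_c − 1.03 − 26.6)×3.33
The z_c×3.33 term appears on both sides and cancels. Collect the known terms of each column as K = Σ(ρt)_known − 3.33 × (depth of known layers): K_1 = 49.8434 − 3.33×32.81 = −59.4139; K_2 = 76.714 − 3.33×(1.03 + 26.6) = −15.2939.
Balance: K_1 + 14.9×ρ = K_2, so ρ = (K_2 − K_1)/14.9 = 44.12/14.9 = 2.96 g/cm³.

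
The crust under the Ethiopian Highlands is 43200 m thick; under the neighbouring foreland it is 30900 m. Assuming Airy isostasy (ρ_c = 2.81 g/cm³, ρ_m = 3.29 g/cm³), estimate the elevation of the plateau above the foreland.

Excess crust Δ = 43200 m − 30900 m = 12300 m, split between elevation h and root r with h + r = Δ.
Airy balance ρ_c h = (ρ_m − ρ_c) r gives r = h ρ_c/(ρ_m − ρ_c), so h (1 + ρ_c/(ρ_m − ρ_c)) = Δ, i.e. h = Δ (ρ_m − ρ_c)/ρ_m.
h = 12300 m × 0.48/3.29 = 1790 m.

1790 m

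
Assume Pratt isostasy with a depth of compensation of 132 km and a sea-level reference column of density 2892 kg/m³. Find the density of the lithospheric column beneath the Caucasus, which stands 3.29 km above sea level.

Pratt balance: ρ_ref D = ρ (D + h).
ρ = ρ_ref D/(D + h) = 2892 × 132 km/(132 km + 3.29 km) = 2820 kg/m³.

2820 kg/m³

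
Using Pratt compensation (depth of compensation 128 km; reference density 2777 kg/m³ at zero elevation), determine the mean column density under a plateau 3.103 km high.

2710 kg/m³

Pratt balance: ρ_ref D = ρ (D + h).
ρ = ρ_ref D/(D + h) = 2777 × 128 km/(128 km + 3.103 km) = 2710 kg/m³.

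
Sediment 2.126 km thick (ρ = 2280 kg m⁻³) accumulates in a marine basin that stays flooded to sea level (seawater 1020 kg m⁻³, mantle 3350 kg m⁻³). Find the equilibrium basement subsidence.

1.15 km

Submarine loading: the sediment displaces seawater, and the subsidence is in turn flooded, so s (ρ_m − ρ_w) = t (ρ_sed − ρ_w).
s = 2.126 km × (2280 − 1020) / (3350 − 1020) = 1.15 km.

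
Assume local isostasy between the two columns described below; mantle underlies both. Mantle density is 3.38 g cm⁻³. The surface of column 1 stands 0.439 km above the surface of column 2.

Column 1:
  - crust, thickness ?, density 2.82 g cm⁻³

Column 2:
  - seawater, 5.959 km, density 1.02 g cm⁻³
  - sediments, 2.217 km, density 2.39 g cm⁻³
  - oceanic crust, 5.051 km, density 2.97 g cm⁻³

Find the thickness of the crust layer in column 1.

35.4 km

Take the compensation level at the base of the deeper column (depth z_c below the surface of column 1) and equate Σ ρ_i t_i down to z_c; mantle fills any gap and the z_c terms cancel.
Column 1: x×2.82 + (z_c − 0 − x)×3.38
Column 2: 0.439×0 + 5.959×1.02 + 2.217×2.39 + 5.051×2.97 + (z_c − 0.439 − 13.227)×3.38
The z_c×3.38 term appears on both sides and cancels. Collect the known terms of each column as K = Σ(ρt)_known − 3.38 × (depth of known layers): K_1 = 0 − 3.38×0 = 0; K_2 = 26.37828 − 3.38×(0.439 + 13.227) = −19.8128.
Balance: K_1 − x×(3.38 − 2.82) = K_2, so x = (K_1 − K_2)/(3.38 − 2.82) = 19.8128/0.56 = 35.4 km.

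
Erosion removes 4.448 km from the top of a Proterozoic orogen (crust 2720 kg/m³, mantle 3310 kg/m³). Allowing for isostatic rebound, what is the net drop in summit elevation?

Rebound u = e ρ_c/ρ_m = 4.448 km × 2720/3310 = 3.655 km.
Net surface drop = e − u = 4.448 km − 3.655 km = e (ρ_m − ρ_c)/ρ_m = 0.793 km.

0.793 km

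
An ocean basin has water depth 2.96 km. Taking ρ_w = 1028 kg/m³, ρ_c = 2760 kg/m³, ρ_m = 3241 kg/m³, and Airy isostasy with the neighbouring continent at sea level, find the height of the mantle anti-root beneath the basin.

10.7 km

Balancing pressure at the compensation depth: replacing crust with seawater at the top is compensated by replacing crust with mantle at the base: d (ρ_c − ρ_w) = a (ρ_m − ρ_c).
a = d (ρ_c − ρ_w)/(ρ_m − ρ_c) = 2.96 km × 1732/481 = 10.7 km.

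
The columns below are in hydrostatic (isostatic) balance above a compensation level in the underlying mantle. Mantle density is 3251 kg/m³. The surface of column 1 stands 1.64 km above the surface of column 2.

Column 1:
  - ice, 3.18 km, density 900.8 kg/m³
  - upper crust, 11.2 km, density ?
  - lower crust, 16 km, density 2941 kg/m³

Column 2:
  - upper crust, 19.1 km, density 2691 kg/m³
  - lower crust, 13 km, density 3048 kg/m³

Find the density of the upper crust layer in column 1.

Take the compensation level at the base of the deeper column (depth z_c below the surface of column 1) and equate Σ ρ_i t_i down to z_c; mantle fills any gap and the z_c terms cancel.
Column 1: 3.18×900.8 + 11.2×ρ + 16×2941 + (z_c − 30.38)×3251
Column 2: 1.64×0 + 19.1×2691 + 13×3048 + (z_c − 1.64 − 32.1)×3251
The z_c×3251 term appears on both sides and cancels. Collect the known terms of each column as K = Σ(ρt)_known − 3251 × (depth of known layers): K_1 = 49920.544 − 3251×30.38 = −48844.836; K_2 = 91022.1 − 3251×(1.64 + 32.1) = −18666.64.
Balance: K_1 + 11.2×ρ = K_2, so ρ = (K_2 − K_1)/11.2 = 30178.2/11.2 = 2690 kg/m³.

2690 kg/m³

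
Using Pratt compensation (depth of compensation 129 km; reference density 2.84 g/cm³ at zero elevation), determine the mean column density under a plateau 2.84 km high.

2.78 g/cm³

Pratt balance: ρ_ref D = ρ (D + h).
ρ = ρ_ref D/(D + h) = 2.84 × 129 km/(129 km + 2.84 km) = 2.78 g/cm³.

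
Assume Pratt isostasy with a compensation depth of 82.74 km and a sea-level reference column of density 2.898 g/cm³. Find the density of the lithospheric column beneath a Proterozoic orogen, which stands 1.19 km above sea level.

2.86 g/cm³

Pratt balance: ρ_ref D = ρ (D + h).
ρ = ρ_ref D/(D + h) = 2.898 × 82.74 km/(82.74 km + 1.19 km) = 2.86 g/cm³.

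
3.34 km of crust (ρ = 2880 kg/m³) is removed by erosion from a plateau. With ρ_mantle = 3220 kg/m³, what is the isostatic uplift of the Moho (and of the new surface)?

2.99 km

Unloading: uplift u = e ρ_c/ρ_m = 3.34 km × 2880/3220 = 2.99 km.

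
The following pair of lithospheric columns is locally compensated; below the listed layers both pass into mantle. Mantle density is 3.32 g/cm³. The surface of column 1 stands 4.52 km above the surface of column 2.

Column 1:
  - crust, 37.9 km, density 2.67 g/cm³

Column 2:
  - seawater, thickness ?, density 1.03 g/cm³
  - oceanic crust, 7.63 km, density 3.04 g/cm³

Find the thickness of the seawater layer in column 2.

Take the compensation level at the base of the deeper column (depth z_c below the surface of column 1) and equate Σ ρ_i t_i down to z_c; mantle fills any gap and the z_c terms cancel.
Column 1: 37.9×2.67 + (z_c − 37.9)×3.32
Column 2: 4.52×0 + x×1.03 + 7.63×3.04 + (z_c − 4.52 − 7.63 − x)×3.32
The z_c×3.32 term appears on both sides and cancels. Collect the known terms of each column as K = Σ(ρt)_known − 3.32 × (depth of known layers): K_1 = 101.193 − 3.32×37.9 = −24.635; K_2 = 23.1952 − 3.32×(4.52 + 7.63) = −17.1428.
Balance: K_1 = K_2 − x×(3.32 − 1.03), so x = (K_2 − K_1)/(3.32 − 1.03) = 7.4922/2.29 = 3.27 km.

3.27 km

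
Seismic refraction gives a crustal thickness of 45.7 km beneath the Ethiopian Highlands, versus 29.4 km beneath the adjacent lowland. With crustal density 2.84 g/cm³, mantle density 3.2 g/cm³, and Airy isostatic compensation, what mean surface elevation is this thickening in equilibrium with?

Excess crust Δ = 45.7 km − 29.4 km = 16.3 km, split between elevation h and root r with h + r = Δ.
Airy balance ρ_c h = (ρ_m − ρ_c) r gives r = h ρ_c/(ρ_m − ρ_c), so h (1 + ρ_c/(ρ_m − ρ_c)) = Δ, i.e. h = Δ (ρ_m − ρ_c)/ρ_m.
h = 16.3 km × 0.36/3.2 = 1.83 km.

1.83 km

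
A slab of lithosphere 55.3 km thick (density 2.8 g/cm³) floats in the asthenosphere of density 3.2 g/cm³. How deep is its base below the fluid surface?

48.4 km

Draft d = t ρ_obj/ρ_fluid = 55.3 km × 2.8/3.2 = 48.4 km.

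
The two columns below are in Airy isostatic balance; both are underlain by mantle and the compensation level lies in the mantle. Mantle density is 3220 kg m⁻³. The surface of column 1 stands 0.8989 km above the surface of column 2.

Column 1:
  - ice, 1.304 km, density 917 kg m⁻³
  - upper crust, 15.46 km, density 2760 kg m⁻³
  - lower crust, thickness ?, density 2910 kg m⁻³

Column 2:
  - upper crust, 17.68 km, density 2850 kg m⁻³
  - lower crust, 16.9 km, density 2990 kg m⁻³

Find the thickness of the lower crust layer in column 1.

Take the compensation level at the base of the deeper column (depth z_c below the surface of column 1) and equate Σ ρ_i t_i down to z_c; mantle fills any gap and the z_c terms cancel.
Column 1: 1.304×917 + 15.46×2760 + x×2910 + (z_c − 16.764 − x)×3220
Column 2: 0.8989×0 + 17.68×2850 + 16.9×2990 + (z_c − 0.8989 − 34.58)×3220
The z_c×3220 term appears on both sides and cancels. Collect the known terms of each column as K = Σ(ρt)_known − 3220 × (depth of known layers): K_1 = 43865.368 − 3220×16.764 = −10114.712; K_2 = 100919 − 3220×(0.8989 + 34.58) = −13323.058.
Balance: K_1 − x×(3220 − 2910) = K_2, so x = (K_1 − K_2)/(3220 − 2910) = 3208.35/310 = 10.3 km.

10.3 km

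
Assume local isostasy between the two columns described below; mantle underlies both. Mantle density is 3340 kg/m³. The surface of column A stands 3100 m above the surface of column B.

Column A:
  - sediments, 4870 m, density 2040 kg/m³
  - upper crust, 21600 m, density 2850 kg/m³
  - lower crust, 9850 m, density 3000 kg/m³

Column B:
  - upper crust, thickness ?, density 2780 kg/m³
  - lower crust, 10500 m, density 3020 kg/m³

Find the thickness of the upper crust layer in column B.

11700 m

Take the compensation level at the base of the deeper column (depth z_c below the surface of column A) and equate Σ ρ_i t_i down to z_c; mantle fills any gap and the z_c terms cancel.
Column A: 4870×2040 + 21600×2850 + 9850×3000 + (z_c − 36320)×3340
Column B: 3100×0 + x×2780 + 10500×3020 + (z_c − 3100 − 10500 − x)×3340
The z_c×3340 term appears on both sides and cancels. Collect the known terms of each column as K = Σ(ρt)_known − 3340 × (depth of known layers): K_A = 101044800 − 3340×36320 = −20264000; K_B = 31710000 − 3340×(3100 + 10500) = −13714000.
Balance: K_A = K_B − x×(3340 − 2780), so x = (K_B − K_A)/(3340 − 2780) = 6550000/560 = 11700 m.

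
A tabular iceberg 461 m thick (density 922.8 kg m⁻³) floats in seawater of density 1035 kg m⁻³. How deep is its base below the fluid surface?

411 m

Draft d = t ρ_obj/ρ_fluid = 461 m × 922.8/1035 = 411 m.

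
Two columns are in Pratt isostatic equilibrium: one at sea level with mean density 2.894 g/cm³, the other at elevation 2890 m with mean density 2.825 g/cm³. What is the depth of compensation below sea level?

118000 m

ρ_ref D = ρ (D + h) → D (ρ_ref − ρ) = ρ h.
D = ρ h/(ρ_ref − ρ) = 2.825 × 2890 m/(2.894 − 2.825) = 118000 m.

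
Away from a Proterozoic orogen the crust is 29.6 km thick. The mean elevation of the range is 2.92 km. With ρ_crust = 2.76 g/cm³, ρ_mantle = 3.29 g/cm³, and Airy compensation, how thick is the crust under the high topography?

47.7 km

Root depth r = h ρ_c / (ρ_m − ρ_c) = 2.92 km × 2.76 / 0.53 = 15.21 km.
Total thickness = T + h + r = 29.6 km + 2.92 km + 15.21 km = 47.7 km.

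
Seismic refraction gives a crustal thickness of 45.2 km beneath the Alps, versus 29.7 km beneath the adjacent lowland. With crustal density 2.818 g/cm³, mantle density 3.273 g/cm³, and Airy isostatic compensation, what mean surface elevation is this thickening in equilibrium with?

Excess crust Δ = 45.2 km − 29.7 km = 15.5 km, split between elevation h and root r with h + r = Δ.
Airy balance ρ_c h = (ρ_m − ρ_c) r gives r = h ρ_c/(ρ_m − ρ_c), so h (1 + ρ_c/(ρ_m − ρ_c)) = Δ, i.e. h = Δ (ρ_m − ρ_c)/ρ_m.
h = 15.5 km × 0.455/3.273 = 2.15 km.

2.15 km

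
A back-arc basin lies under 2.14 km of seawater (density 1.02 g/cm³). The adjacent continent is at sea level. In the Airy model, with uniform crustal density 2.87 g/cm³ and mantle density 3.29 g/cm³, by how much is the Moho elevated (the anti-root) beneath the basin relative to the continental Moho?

In Airy isostatic equilibrium: replacing crust with seawater at the top is compensated by replacing crust with mantle at the base: d (ρ_c − ρ_w) = a (ρ_m − ρ_c).
a = d (ρ_c − ρ_w)/(ρ_m − ρ_c) = 2.14 km × 1.85/0.42 = 9.43 km.

9.43 km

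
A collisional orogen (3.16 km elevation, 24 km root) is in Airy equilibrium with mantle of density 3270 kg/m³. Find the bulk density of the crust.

ρ_c h = (ρ_m − ρ_c) r → ρ_c (h + r) = ρ_m r → ρ_c = ρ_m r / (h + r).
ρ_c = 3270 × 24 km / (3.16 km + 24 km) = 2890 kg/m³.

2890 kg/m³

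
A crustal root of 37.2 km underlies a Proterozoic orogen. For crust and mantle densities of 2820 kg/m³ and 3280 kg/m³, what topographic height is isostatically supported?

6.07 km

In Airy isostatic equilibrium: ρ_c h = (ρ_m − ρ_c) r.
h = r (ρ_m − ρ_c) / ρ_c = 37.2 km × (3280 − 2820) / 2820 = 6.07 km.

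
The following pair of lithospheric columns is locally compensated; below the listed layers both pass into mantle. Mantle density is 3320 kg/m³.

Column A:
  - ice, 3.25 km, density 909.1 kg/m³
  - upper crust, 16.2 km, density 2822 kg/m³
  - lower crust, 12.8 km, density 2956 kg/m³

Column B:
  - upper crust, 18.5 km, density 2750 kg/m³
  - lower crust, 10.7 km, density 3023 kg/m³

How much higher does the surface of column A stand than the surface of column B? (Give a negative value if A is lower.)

For any compensation level in the mantle, the mantle terms cancel and isostasy reduces to e = (Σt_A − Σt_B) − (Σ(ρt)_A − Σ(ρt)_B) / ρ_m.
Σt_A = 32.25 km; Σt_B = 29.2 km; Σ(ρt)_A = 86507.775; Σ(ρt)_B = 83221.1 (in km·kg/m³).
e = (32.25 − 29.2) − (86507.775 − 83221.1) / 3320 = 2.06 km.

2.06 km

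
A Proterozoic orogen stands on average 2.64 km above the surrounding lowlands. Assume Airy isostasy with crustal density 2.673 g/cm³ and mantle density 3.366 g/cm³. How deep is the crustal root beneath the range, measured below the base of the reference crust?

By Archimedes' principle applied to the lithosphere: the weight of the topography is balanced by the buoyancy of the root, ρ_c h = (ρ_m − ρ_c) r.
r = h · ρ_c / (ρ_m − ρ_c) = 2.64 km × 2.673 / (3.366 − 2.673) = 10.2 km.

10.2 km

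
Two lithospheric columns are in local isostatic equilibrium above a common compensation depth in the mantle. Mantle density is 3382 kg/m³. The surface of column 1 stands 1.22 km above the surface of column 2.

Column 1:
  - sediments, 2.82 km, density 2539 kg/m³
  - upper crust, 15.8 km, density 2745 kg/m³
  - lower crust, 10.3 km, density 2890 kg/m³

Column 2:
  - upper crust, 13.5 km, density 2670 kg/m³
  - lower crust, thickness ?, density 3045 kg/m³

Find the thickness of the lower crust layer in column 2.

Take the compensation level at the base of the deeper column (depth z_c below the surface of column 1) and equate Σ ρ_i t_i down to z_c; mantle fills any gap and the z_c terms cancel.
Column 1: 2.82×2539 + 15.8×2745 + 10.3×2890 + (z_c − 28.92)×3382
Column 2: 1.22×0 + 13.5×2670 + x×3045 + (z_c − 1.22 − 13.5 − x)×3382
The z_c×3382 term appears on both sides and cancels. Collect the known terms of each column as K = Σ(ρt)_known − 3382 × (depth of known layers): K_1 = 80297.98 − 3382×28.92 = −17509.46; K_2 = 36045 − 3382×(1.22 + 13.5) = −13738.04.
Balance: K_1 = K_2 − x×(3382 − 3045), so x = (K_2 − K_1)/(3382 − 3045) = 3771.42/337 = 11.2 km.

11.2 km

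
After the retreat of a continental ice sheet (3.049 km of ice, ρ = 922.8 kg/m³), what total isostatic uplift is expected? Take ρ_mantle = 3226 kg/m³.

Removing the load lets mantle flow back in; uplift u satisfies ρ_ice t = ρ_m u.
u = t ρ_ice/ρ_m = 3.049 km × 922.8/3226 = 0.872 km.

0.872 km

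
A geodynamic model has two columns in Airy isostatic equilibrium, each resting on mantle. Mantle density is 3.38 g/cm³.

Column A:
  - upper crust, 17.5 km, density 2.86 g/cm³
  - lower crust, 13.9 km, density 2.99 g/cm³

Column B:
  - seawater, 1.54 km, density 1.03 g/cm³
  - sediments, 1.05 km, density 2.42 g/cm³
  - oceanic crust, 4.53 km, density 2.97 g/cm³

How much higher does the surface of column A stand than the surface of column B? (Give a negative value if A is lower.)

For any compensation level in the mantle, the mantle terms cancel and isostasy reduces to e = (Σt_A − Σt_B) − (Σ(ρt)_A − Σ(ρt)_B) / ρ_m.
Σt_A = 31.4 km; Σt_B = 7.12 km; Σ(ρt)_A = 91.611; Σ(ρt)_B = 17.5813 (in km·g/cm³).
e = (31.4 − 7.12) − (91.611 − 17.5813) / 3.38 = 2.38 km.

2.38 km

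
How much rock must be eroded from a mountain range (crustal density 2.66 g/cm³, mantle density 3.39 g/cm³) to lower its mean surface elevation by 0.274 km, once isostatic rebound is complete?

Net drop Δ = e − u = e − e ρ_c/ρ_m = e (ρ_m − ρ_c)/ρ_m.
e = Δ ρ_m/(ρ_m − ρ_c) = 0.274 km × 3.39/0.73 = 1.27 km.

1.27 km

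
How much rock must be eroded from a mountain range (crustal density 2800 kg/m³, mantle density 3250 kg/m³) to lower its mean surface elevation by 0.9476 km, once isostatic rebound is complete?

Net drop Δ = e − u = e − e ρ_c/ρ_m = e (ρ_m − ρ_c)/ρ_m.
e = Δ ρ_m/(ρ_m − ρ_c) = 0.9476 km × 3250/450 = 6.84 km.

6.84 km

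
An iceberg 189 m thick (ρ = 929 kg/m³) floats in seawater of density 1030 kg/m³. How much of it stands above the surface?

18.5 m

Floating equilibrium: submerged depth d = t ρ_obj/ρ_fluid = 189 m × 929/1030 = 170.5 m.
Freeboard = t − d = 189 m − 170.5 m = 18.5 m.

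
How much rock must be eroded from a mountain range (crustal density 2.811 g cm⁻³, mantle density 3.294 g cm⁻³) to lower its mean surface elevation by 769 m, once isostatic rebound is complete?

Net drop Δ = e − u = e − e ρ_c/ρ_m = e (ρ_m − ρ_c)/ρ_m.
e = Δ ρ_m/(ρ_m − ρ_c) = 769 m × 3.294/0.483 = 5240 m.

5240 m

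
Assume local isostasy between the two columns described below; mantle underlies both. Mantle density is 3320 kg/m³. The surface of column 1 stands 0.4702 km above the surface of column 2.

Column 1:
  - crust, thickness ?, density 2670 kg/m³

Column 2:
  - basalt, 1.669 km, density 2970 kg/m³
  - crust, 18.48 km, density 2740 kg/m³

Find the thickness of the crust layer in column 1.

19.8 km

Take the compensation level at the base of the deeper column (depth z_c below the surface of column 1) and equate Σ ρ_i t_i down to z_c; mantle fills any gap and the z_c terms cancel.
Column 1: x×2670 + (z_c − 0 − x)×3320
Column 2: 0.4702×0 + 1.669×2970 + 18.48×2740 + (z_c − 0.4702 − 20.149)×3320
The z_c×3320 term appears on both sides and cancels. Collect the known terms of each column as K = Σ(ρt)_known − 3320 × (depth of known layers): K_1 = 0 − 3320×0 = 0; K_2 = 55592.13 − 3320×(0.4702 + 20.149) = −12863.614.
Balance: K_1 − x×(3320 − 2670) = K_2, so x = (K_1 − K_2)/(3320 − 2670) = 12863.6/650 = 19.8 km.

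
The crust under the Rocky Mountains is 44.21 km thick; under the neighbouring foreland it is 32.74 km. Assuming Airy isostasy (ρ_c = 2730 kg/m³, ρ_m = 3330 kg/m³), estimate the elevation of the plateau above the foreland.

2.07 km

Excess crust Δ = 44.21 km − 32.74 km = 11.47 km, split between elevation h and root r with h + r = Δ.
Airy balance ρ_c h = (ρ_m − ρ_c) r gives r = h ρ_c/(ρ_m − ρ_c), so h (1 + ρ_c/(ρ_m − ρ_c)) = Δ, i.e. h = Δ (ρ_m − ρ_c)/ρ_m.
h = 11.47 km × 600/3330 = 2.07 km.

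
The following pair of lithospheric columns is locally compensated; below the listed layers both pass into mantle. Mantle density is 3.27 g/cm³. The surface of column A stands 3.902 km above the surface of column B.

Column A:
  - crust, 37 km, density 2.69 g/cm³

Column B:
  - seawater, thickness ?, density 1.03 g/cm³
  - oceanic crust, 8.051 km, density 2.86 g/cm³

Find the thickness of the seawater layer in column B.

Take the compensation level at the base of the deeper column (depth z_c below the surface of column A) and equate Σ ρ_i t_i down to z_c; mantle fills any gap and the z_c terms cancel.
Column A: 37×2.69 + (z_c − 37)×3.27
Column B: 3.902×0 + x×1.03 + 8.051×2.86 + (z_c − 3.902 − 8.051 − x)×3.27
The z_c×3.27 term appears on both sides and cancels. Collect the known terms of each column as K = Σ(ρt)_known − 3.27 × (depth of known layers): K_A = 99.53 − 3.27×37 = −21.46; K_B = 23.02586 − 3.27×(3.902 + 8.051) = −16.06045.
Balance: K_A = K_B − x×(3.27 − 1.03), so x = (K_B − K_A)/(3.27 − 1.03) = 5.39955/2.24 = 2.41 km.

2.41 km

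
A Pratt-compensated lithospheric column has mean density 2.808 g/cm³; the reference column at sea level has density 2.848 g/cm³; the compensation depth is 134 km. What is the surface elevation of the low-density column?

1.91 km

ρ_ref D = ρ (D + h) → h = D (ρ_ref − ρ)/ρ.
h = 134 km × (2.848 − 2.808)/2.808 = 1.91 km.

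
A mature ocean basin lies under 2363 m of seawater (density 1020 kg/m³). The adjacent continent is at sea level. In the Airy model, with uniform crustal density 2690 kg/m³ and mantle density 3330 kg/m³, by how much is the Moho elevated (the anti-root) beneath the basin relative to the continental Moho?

Isostatic balance requires: replacing crust with seawater at the top is compensated by replacing crust with mantle at the base: d (ρ_c − ρ_w) = a (ρ_m − ρ_c).
a = d (ρ_c − ρ_w)/(ρ_m − ρ_c) = 2363 m × 1670/640 = 6170 m.

6170 m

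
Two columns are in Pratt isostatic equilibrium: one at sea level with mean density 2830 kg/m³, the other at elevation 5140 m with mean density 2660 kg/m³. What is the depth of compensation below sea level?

80400 m

ρ_ref D = ρ (D + h) → D (ρ_ref − ρ) = ρ h.
D = ρ h/(ρ_ref − ρ) = 2660 × 5140 m/(2830 − 2660) = 80400 m.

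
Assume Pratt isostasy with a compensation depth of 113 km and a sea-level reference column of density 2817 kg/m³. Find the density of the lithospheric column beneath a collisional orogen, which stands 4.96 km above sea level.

2700 kg/m³

Pratt balance: ρ_ref D = ρ (D + h).
ρ = ρ_ref D/(D + h) = 2817 × 113 km/(113 km + 4.96 km) = 2700 kg/m³.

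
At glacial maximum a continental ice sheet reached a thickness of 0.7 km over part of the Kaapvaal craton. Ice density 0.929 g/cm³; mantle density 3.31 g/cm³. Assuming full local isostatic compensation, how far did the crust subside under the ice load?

In Airy isostatic equilibrium: the ice load ρ_ice t is balanced by mantle displaced below, ρ_m s.
s = t ρ_ice / ρ_m = 0.7 km × 0.929/3.31 = 0.196 km.

0.196 km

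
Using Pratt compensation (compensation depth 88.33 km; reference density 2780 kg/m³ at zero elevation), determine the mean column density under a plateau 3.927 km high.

2660 kg/m³

Pratt balance: ρ_ref D = ρ (D + h).
ρ = ρ_ref D/(D + h) = 2780 × 88.33 km/(88.33 km + 3.927 km) = 2660 kg/m³.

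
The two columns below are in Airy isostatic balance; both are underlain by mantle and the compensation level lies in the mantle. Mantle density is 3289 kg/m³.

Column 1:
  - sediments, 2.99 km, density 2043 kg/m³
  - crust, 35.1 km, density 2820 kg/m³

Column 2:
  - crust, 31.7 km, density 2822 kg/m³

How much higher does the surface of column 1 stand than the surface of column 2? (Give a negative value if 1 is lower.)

For any compensation level in the mantle, the mantle terms cancel and isostasy reduces to e = (Σt_1 − Σt_2) − (Σ(ρt)_1 − Σ(ρt)_2) / ρ_m.
Σt_1 = 38.09 km; Σt_2 = 31.7 km; Σ(ρt)_1 = 105090.57; Σ(ρt)_2 = 89457.4 (in km·kg/m³).
e = (38.09 − 31.7) − (105090.57 − 89457.4) / 3289 = 1.64 km.

1.64 km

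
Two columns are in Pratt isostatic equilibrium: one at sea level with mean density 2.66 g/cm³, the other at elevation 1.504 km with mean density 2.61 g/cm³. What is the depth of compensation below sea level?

78.5 km

ρ_ref D = ρ (D + h) → D (ρ_ref − ρ) = ρ h.
D = ρ h/(ρ_ref − ρ) = 2.61 × 1.504 km/(2.66 − 2.61) = 78.5 km.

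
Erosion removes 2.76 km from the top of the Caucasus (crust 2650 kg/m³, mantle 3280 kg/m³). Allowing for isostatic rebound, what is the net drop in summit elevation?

0.53 km

Rebound u = e ρ_c/ρ_m = 2.76 km × 2650/3280 = 2.23 km.
Net surface drop = e − u = 2.76 km − 2.23 km = e (ρ_m − ρ_c)/ρ_m = 0.53 km.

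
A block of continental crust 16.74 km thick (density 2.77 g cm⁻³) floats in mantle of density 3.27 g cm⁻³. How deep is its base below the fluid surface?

14.2 km

Draft d = t ρ_obj/ρ_fluid = 16.74 km × 2.77/3.27 = 14.2 km.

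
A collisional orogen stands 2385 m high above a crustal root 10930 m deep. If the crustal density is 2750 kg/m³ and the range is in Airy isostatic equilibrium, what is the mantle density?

3350 kg/m³

Airy balance: ρ_c h = (ρ_m − ρ_c) r → ρ_m = ρ_c (1 + h/r).
ρ_m = 2750 × (1 + 2385 m/10930 m) = 3350 kg/m³.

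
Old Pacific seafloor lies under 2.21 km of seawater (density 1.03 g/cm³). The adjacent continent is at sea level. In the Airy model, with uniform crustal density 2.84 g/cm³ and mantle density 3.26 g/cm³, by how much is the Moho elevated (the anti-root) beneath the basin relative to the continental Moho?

9.52 km

By Archimedes' principle applied to the lithosphere: replacing crust with seawater at the top is compensated by replacing crust with mantle at the base: d (ρ_c − ρ_w) = a (ρ_m − ρ_c).
a = d (ρ_c − ρ_w)/(ρ_m − ρ_c) = 2.21 km × 1.81/0.42 = 9.52 km.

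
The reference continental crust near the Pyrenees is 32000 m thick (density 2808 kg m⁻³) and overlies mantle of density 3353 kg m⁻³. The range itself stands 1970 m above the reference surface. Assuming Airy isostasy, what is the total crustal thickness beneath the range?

44100 m

Root depth r = h ρ_c / (ρ_m − ρ_c) = 1970 m × 2808 / 545 = 10150 m.
Total thickness = T + h + r = 32000 m + 1970 m + 10150 m = 44100 m.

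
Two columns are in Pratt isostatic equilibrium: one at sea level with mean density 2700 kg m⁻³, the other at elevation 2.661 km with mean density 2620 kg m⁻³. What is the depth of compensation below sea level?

87.1 km

ρ_ref D = ρ (D + h) → D (ρ_ref − ρ) = ρ h.
D = ρ h/(ρ_ref − ρ) = 2620 × 2.661 km/(2700 − 2620) = 87.1 km.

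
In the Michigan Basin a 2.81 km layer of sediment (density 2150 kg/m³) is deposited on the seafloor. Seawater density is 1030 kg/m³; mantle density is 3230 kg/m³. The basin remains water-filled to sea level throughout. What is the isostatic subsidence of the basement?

1.43 km

Submarine loading: the sediment displaces seawater, and the subsidence is in turn flooded, so s (ρ_m − ρ_w) = t (ρ_sed − ρ_w).
s = 2.81 km × (2150 − 1030) / (3230 − 1030) = 1.43 km.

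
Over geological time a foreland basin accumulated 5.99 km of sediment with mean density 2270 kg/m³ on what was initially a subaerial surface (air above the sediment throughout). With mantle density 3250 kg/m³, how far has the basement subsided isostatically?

Subaerial load: s = t ρ_sed / ρ_m = 5.99 km × 2270/3250 = 4.18 km.

4.18 km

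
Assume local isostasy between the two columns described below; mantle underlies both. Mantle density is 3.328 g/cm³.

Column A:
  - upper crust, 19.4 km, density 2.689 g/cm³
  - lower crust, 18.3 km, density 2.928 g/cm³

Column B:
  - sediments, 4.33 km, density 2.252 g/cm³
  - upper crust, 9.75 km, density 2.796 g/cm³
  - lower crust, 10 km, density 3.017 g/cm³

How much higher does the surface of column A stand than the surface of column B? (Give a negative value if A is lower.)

2.03 km

For any compensation level in the mantle, the mantle terms cancel and isostasy reduces to e = (Σt_A − Σt_B) − (Σ(ρt)_A − Σ(ρt)_B) / ρ_m.
Σt_A = 37.7 km; Σt_B = 24.08 km; Σ(ρt)_A = 105.749; Σ(ρt)_B = 67.18216 (in km·g/cm³).
e = (37.7 − 24.08) − (105.749 − 67.18216) / 3.328 = 2.03 km.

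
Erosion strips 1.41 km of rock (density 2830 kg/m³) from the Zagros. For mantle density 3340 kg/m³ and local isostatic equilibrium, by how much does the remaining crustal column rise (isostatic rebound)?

Unloading: uplift u = e ρ_c/ρ_m = 1.41 km × 2830/3340 = 1.19 km.

1.19 km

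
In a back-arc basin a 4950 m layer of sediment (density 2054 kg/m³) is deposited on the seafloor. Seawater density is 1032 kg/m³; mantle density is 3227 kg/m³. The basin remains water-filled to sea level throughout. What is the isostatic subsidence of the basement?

2300 m

Submarine loading: the sediment displaces seawater, and the subsidence is in turn flooded, so s (ρ_m − ρ_w) = t (ρ_sed − ρ_w).
s = 4950 m × (2054 − 1032) / (3227 − 1032) = 2300 m.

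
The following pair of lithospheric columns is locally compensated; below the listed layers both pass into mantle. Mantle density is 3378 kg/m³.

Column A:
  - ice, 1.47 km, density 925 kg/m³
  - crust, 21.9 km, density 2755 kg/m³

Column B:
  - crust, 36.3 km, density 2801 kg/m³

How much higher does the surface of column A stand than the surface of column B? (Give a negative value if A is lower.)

For any compensation level in the mantle, the mantle terms cancel and isostasy reduces to e = (Σt_A − Σt_B) − (Σ(ρt)_A − Σ(ρt)_B) / ρ_m.
Σt_A = 23.37 km; Σt_B = 36.3 km; Σ(ρt)_A = 61694.25; Σ(ρt)_B = 101676.3 (in km·kg/m³).
e = (23.37 − 36.3) − (61694.25 − 101676.3) / 3378 = −1.09 km.

−1.09 km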